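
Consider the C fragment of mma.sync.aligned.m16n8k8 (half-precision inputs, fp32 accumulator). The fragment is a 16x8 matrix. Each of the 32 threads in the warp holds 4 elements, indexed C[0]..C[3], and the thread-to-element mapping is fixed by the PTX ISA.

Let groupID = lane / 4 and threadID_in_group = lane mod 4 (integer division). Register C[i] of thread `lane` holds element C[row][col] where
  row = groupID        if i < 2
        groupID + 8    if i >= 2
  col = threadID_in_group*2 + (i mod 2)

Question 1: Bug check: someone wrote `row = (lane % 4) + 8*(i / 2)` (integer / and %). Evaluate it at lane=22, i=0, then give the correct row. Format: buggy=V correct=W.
`(lane % 4) + 8*(i / 2)`[22,0]->2
L=22->gid=22>>2=5, tid=22&3=2
[0]->row 5+0=5  col 2·2+0=4
row: 2 vs 5

buggy=2 correct=5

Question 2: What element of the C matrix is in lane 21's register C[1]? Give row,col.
lane 21=>21/4=5, 21 mod 4=1
i=1  r:5+0=>5  c:2·1+1=>3

5,3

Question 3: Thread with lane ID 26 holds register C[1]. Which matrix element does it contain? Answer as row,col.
lane 26: gr=6 (26/4), th=2 (26%4)
i=1: r=6+0=6, c=2*2+1=5

6,5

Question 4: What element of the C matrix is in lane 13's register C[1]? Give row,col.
lane 13->13/4=3, 13 mod 4=1
i=1  r:3+0->3  c:2·1+1->3

3,3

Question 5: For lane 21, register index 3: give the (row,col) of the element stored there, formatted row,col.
L=21⇒gr=21>>2=5, th=21&3=1
[3]⇒row 5+8=13  col 1·2+1=3

13,3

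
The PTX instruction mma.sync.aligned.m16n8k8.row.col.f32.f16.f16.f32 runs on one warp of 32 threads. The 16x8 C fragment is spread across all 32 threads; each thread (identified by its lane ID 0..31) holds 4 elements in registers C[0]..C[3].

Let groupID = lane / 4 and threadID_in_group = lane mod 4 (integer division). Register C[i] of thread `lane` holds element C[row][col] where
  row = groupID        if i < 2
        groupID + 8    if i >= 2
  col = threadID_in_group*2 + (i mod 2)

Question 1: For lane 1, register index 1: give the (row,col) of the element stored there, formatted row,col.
0,3

L=1->g=1>>2=0, t=1&3=1
[1]->row 0+0=0  col 1·2+1=3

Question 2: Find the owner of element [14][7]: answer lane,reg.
r=14→G=6,rhi=1  c=7→T=3,p=1
L=6*4+3=27  i=1*2+1=3

27,3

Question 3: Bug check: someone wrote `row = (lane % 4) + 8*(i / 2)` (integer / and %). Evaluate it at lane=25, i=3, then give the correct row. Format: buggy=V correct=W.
buggy=9 correct=14

`(lane % 4) + 8*(i / 2)`[25,3]=>9
lane 25=>25/4=6, 25 mod 4=1
i=3  r:6+8=>14  c:2·1+1=>3
row: 9 vs 14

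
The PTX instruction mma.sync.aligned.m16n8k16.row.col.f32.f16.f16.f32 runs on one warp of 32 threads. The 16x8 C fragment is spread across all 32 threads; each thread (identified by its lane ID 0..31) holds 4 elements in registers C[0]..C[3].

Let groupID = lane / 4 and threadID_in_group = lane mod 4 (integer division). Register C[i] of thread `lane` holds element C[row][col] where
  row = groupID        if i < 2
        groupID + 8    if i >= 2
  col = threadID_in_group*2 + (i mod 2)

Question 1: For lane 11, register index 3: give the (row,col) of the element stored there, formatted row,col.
lane 11: gr=2 (11/4), th=3 (11%4)
i=3: r=2+8=10, c=3*2+1=7

10,7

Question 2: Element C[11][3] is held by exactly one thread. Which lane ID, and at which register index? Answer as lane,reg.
r:11=>grp=3,rB=1  c:3=>tig=1,lo=1
L=3*4+1=13  i=1*2+1=3

13,3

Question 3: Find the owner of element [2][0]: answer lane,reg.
r=2→G=2,rhi=0  c=0→T=0,p=0
L=2*4+0=8  i=0*2+0=0

8,0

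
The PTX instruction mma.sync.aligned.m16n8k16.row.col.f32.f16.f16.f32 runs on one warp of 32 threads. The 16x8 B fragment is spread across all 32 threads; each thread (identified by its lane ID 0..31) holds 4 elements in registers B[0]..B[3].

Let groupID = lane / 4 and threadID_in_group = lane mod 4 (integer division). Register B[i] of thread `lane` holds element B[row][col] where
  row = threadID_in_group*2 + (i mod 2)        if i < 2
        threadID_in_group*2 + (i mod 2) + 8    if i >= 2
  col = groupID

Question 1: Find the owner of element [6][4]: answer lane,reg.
19,0

c=4⇒gr=4  r=6⇒Rb=0,th=3,odd=0
L=4*4+3=19  i=0*2+0=0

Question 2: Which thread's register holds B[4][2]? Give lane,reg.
10,0

c=2→G=2  r=4→rhi=0,T=2,p=0
L=2*4+2=10  i=0*2+0=0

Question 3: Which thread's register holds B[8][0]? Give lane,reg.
c:0=>grp=0  r:8=>rB=1,tig=0,lo=0
L=0*4+0=0  i=1*2+0=2

0,2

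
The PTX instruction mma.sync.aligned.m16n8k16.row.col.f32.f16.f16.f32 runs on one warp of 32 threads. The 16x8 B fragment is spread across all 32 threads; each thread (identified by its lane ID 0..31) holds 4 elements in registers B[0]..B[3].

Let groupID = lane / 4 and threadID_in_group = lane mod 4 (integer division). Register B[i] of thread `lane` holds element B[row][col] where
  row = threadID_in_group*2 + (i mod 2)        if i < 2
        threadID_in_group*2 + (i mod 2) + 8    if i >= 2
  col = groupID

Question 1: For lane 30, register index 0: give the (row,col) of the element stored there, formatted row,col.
4,7

lane 30=>30/4=7, 30 mod 4=2
i=0  r:2·2+0+0=>4  c:7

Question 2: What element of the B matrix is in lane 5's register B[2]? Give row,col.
10,1

lane 5→5/4=1, 5 mod 4=1
i=2  r:2·1+0+8→10  c:1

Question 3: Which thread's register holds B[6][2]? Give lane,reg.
c:2=>grp=2  r:6=>rB=0,tig=3,lo=0
L=2*4+3=11  i=0*2+0=0

11,0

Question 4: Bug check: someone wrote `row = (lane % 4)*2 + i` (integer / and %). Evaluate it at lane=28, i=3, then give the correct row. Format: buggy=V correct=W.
`(lane % 4)*2 + i`[28,3]->3
lane 28->28/4=7, 28 mod 4=0
i=3  r:2·0+1+8->9  c:7
row: 3 vs 9

buggy=3 correct=9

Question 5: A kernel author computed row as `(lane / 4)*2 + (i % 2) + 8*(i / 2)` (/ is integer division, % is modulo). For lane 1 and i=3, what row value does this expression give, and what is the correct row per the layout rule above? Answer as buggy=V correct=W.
`(lane / 4)*2 + (i % 2) + 8*(i / 2)`[1,3]⇒9
L=1⇒gr=1>>2=0, th=1&3=1
[3]⇒row 1·2+1+8=11  col gr=0
row: 9 vs 11

buggy=9 correct=11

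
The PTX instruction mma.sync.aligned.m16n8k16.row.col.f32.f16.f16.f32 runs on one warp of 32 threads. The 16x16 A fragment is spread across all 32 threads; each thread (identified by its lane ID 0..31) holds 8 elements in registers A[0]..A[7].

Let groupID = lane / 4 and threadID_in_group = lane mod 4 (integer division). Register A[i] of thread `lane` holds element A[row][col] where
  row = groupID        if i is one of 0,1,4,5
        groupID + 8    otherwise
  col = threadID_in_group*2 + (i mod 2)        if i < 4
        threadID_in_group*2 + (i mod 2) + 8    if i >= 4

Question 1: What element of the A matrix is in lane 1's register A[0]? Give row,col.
0,2

L=1⇒gr=1>>2=0, th=1&3=1
[0]⇒row 0+0=0  col 1·2+0+0=2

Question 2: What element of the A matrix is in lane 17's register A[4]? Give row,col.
L=17→G=17>>2=4, T=17&3=1
[4]→row 4+0=4  col 1·2+0+8=10

4,10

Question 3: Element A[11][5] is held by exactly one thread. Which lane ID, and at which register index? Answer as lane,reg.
14,3

r=11→G=3,rhi=1  c=5→chi=0,T=2,p=1
L=3*4+2=14  i=0*4+1*2+1=3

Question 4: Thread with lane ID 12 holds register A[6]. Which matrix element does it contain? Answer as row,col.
12: G=3,T=0
[6] (3+8,0*2+0+8) = (11,8)

11,8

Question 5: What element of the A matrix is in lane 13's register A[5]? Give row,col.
3,11

lane 13=>13/4=3, 13 mod 4=1
i=5  r:3+0=>3  c:2·1+1+8=>11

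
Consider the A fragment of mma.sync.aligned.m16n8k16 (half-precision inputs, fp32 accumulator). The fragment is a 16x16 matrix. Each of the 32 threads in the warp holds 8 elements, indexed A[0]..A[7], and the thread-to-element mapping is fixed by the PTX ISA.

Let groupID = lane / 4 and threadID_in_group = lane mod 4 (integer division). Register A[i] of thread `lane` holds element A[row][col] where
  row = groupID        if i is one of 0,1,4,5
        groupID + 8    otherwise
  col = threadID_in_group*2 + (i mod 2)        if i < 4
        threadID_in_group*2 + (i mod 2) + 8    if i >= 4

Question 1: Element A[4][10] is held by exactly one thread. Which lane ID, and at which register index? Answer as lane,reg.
r: 4->gid=4,r8=0  c: 10->c8=1,tid=1,i&1=0
L=4*4+1=17  i=1*4+0*2+0=4

17,4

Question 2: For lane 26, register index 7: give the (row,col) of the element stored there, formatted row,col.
26: G=6,T=2
[7] (6+8,2*2+1+8) = (14,13)

14,13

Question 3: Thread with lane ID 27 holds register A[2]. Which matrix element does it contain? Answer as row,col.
14,6

L=27=>grp=27>>2=6, tig=27&3=3
[2]=>row 6+8=14  col 3·2+0+0=6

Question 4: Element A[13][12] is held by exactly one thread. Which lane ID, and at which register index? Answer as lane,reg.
22,6

r=13⇒gr=5,Rb=1  c=12⇒Cb=1,th=2,odd=0
L=5*4+2=22  i=1*4+1*2+0=6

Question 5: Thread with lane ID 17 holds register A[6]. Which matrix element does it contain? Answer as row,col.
12,10

17: G=4,T=1
[6] (4+8,1*2+0+8) = (12,10)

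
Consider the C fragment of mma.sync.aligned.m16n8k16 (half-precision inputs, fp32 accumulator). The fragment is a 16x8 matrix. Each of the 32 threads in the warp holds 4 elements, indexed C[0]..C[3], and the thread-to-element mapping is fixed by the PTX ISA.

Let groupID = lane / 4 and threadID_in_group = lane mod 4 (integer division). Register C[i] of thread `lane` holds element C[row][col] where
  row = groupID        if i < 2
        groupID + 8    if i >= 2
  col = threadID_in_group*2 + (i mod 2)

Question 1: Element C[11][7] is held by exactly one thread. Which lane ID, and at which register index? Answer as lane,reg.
15,3

r: 11->gid=3,r8=1  c: 7->tid=3,i&1=1
L=3*4+3=15  i=1*2+1=3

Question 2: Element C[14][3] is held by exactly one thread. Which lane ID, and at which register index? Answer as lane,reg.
r=14→G=6,rhi=1  c=3→T=1,p=1
L=6*4+1=25  i=1*2+1=3

25,3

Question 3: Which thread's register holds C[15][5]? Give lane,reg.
30,3

r=15→G=7,rhi=1  c=5→T=2,p=1
L=7*4+2=30  i=1*2+1=3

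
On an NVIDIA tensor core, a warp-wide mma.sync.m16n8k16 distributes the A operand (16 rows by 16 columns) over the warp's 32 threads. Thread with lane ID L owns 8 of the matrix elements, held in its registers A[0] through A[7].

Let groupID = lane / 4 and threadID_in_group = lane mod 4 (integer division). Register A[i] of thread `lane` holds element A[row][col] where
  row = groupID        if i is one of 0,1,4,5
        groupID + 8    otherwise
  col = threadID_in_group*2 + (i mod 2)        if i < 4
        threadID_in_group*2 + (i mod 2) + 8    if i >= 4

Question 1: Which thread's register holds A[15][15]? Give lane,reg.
r=15⇒gr=7,Rb=1  c=15⇒Cb=1,th=3,odd=1
L=7*4+3=31  i=1*4+1*2+1=7

31,7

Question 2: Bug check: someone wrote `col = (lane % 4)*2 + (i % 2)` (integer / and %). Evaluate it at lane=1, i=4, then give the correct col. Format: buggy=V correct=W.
buggy=2 correct=10

`(lane % 4)*2 + (i % 2)`[1,4]→2
L=1→G=1>>2=0, T=1&3=1
[4]→row 0+0=0  col 1·2+0+8=10
col: 2 vs 10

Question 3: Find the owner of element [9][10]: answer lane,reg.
5,6

r=9→G=1,rhi=1  c=10→chi=1,T=1,p=0
L=1*4+1=5  i=1*4+1*2+0=6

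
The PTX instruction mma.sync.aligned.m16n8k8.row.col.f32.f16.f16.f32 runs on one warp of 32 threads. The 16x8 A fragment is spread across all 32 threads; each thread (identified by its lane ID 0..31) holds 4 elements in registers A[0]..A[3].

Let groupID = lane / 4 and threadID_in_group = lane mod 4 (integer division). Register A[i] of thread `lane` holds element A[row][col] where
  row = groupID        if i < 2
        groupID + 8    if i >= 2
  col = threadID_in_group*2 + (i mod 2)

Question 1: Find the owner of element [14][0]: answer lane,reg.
24,2

r=14⇒gr=6,Rb=1  c=0⇒th=0,odd=0
L=6*4+0=24  i=1*2+0=2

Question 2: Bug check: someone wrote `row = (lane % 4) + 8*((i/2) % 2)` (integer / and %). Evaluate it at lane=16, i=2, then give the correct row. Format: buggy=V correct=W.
buggy=8 correct=12

`(lane % 4) + 8*((i/2) % 2)`[16,2]⇒8
L=16⇒gr=16>>2=4, th=16&3=0
[2]⇒row 4+8=12  col 0·2+0=0
row: 8 vs 12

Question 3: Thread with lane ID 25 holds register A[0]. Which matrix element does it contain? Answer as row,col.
6,2

lane 25->25/4=6, 25 mod 4=1
i=0  r:6+0->6  c:2·1+0->2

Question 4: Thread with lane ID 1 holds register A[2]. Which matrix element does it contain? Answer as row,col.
8,2

lane 1: grp=0 (1/4), tig=1 (1%4)
i=2: r=0+8=8, c=1*2+0=2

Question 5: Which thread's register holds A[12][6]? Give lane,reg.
r=12->g=4,rb=1  c=6->t=3,b0=0
L=4*4+3=19  i=1*2+0=2

19,2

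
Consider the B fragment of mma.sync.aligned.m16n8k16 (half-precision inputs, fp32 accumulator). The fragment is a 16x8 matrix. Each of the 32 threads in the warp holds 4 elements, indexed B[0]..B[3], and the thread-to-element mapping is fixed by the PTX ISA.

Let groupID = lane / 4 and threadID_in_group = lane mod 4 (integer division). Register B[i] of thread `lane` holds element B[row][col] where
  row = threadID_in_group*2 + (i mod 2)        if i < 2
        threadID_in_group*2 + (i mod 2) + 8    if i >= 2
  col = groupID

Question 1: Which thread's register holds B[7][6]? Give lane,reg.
c=6→G=6  r=7→rhi=0,T=3,p=1
L=6*4+3=27  i=0*2+1=1

27,1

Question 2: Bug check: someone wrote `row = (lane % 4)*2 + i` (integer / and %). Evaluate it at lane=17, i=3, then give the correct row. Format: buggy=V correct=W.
buggy=5 correct=11

`(lane % 4)*2 + i`[17,3]->5
lane 17->17/4=4, 17 mod 4=1
i=3  r:2·1+1+8->11  c:4
row: 5 vs 11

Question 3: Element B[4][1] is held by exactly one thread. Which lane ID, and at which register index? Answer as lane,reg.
6,0

c=1⇒gr=1  r=4⇒Rb=0,th=2,odd=0
L=1*4+2=6  i=0*2+0=0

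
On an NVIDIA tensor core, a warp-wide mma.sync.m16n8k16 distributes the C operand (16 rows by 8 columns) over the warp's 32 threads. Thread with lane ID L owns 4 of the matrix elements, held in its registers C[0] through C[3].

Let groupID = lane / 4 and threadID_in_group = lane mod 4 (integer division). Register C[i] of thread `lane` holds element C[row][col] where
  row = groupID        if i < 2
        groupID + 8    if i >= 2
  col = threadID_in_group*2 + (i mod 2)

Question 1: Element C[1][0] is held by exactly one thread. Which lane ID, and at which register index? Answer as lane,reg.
r: 1->gid=1,r8=0  c: 0->tid=0,i&1=0
L=1*4+0=4  i=0*2+0=0

4,0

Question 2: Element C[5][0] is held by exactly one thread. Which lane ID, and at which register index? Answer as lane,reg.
r: 5->gid=5,r8=0  c: 0->tid=0,i&1=0
L=5*4+0=20  i=0*2+0=0

20,0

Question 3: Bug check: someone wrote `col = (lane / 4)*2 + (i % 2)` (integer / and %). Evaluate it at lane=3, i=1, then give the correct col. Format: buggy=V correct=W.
buggy=1 correct=7

`(lane / 4)*2 + (i % 2)`[3,1]⇒1
lane 3: gr=0 (3/4), th=3 (3%4)
i=1: r=0+0=0, c=3*2+1=7
col: 1 vs 7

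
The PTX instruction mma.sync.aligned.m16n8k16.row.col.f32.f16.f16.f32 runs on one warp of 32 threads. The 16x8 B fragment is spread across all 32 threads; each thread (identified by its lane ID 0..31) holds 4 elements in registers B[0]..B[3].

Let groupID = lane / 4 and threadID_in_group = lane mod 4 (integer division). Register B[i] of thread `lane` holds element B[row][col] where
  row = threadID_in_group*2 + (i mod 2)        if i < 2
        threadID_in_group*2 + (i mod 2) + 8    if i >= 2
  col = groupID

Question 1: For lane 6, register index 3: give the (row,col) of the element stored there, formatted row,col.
L=6=>grp=6>>2=1, tig=6&3=2
[3]=>row 2·2+1+8=13  col grp=1

13,1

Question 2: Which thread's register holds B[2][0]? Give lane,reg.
c: 0->gid=0  r: 2->r8=0,tid=1,i&1=0
L=0*4+1=1  i=0*2+0=0

1,0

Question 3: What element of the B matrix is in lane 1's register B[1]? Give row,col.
lane 1->1/4=0, 1 mod 4=1
i=1  r:2·1+1+0->3  c:0

3,0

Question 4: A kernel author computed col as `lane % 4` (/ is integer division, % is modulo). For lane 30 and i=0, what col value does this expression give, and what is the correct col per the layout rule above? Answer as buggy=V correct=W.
`lane % 4`[30,0]->2
30: gid=7,tid=2
[0] (2*2+0+0,7) = (4,7)
col: 2 vs 7

buggy=2 correct=7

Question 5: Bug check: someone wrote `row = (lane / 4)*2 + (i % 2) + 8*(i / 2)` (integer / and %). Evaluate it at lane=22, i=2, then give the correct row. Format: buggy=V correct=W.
`(lane / 4)*2 + (i % 2) + 8*(i / 2)`[22,2]->18
22: gid=5,tid=2
[2] (2*2+0+8,5) = (12,5)
row: 18 vs 12

buggy=18 correct=12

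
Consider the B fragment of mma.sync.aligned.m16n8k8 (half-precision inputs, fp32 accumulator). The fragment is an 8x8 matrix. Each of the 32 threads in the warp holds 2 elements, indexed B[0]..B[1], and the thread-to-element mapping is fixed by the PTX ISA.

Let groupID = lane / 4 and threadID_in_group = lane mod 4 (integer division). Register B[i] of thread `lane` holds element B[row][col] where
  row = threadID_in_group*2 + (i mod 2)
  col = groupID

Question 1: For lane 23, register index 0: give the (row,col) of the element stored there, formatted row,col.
6,5

lane 23: g=5 (23/4), t=3 (23%4)
i=0: r=3*2+0=6, c=g=5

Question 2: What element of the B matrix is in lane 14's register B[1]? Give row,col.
5,3

lane 14=>14/4=3, 14 mod 4=2
i=1  r:2·2+1=>5  c:3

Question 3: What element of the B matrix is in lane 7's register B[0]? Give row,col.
7: G=1,T=3
[0] (3*2+0,1) = (6,1)

6,1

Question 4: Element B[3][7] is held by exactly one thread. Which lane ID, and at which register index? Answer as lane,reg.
29,1

c:7=>grp=7  r:3=>tig=1,lo=1
L=7*4+1=29  i=1=1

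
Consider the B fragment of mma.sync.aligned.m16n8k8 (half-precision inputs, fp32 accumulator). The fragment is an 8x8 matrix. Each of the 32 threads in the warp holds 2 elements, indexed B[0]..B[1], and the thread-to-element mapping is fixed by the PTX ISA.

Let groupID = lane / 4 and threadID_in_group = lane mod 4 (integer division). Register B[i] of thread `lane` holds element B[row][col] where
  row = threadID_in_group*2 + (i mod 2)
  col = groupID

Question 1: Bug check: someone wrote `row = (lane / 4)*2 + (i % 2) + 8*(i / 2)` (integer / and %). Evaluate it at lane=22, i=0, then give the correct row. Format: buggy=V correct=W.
`(lane / 4)*2 + (i % 2) + 8*(i / 2)`[22,0]⇒10
lane 22⇒22/4=5, 22 mod 4=2
i=0  r:2·2+0⇒4  c:5
row: 10 vs 4

buggy=10 correct=4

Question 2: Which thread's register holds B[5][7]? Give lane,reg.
c=7->g=7  r=5->t=2,b0=1
L=7*4+2=30  i=1=1

30,1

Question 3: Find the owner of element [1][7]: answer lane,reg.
28,1

c: 7->gid=7  r: 1->tid=0,i&1=1
L=7*4+0=28  i=1=1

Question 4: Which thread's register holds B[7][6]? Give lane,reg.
27,1

c: 6->gid=6  r: 7->tid=3,i&1=1
L=6*4+3=27  i=1=1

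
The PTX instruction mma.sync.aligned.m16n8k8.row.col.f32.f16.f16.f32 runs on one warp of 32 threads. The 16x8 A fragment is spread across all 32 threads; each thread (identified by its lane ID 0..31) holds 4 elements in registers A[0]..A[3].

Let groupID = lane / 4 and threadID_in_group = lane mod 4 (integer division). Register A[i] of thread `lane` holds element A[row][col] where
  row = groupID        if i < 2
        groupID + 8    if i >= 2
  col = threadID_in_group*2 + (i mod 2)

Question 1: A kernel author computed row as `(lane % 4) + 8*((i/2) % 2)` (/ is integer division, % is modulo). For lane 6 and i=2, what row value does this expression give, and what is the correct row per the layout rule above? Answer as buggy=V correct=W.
`(lane % 4) + 8*((i/2) % 2)`[6,2]->10
lane 6: gid=1 (6/4), tid=2 (6%4)
i=2: r=1+8=9, c=2*2+0=4
row: 10 vs 9

buggy=10 correct=9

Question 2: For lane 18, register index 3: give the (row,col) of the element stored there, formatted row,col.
12,5

L=18->gid=18>>2=4, tid=18&3=2
[3]->row 4+8=12  col 2·2+1=5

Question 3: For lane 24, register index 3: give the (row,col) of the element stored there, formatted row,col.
24: g=6,t=0
[3] (6+8,0*2+1) = (14,1)

14,1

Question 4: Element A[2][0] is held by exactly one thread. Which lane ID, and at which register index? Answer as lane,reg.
8,0

r=2→G=2,rhi=0  c=0→T=0,p=0
L=2*4+0=8  i=0*2+0=0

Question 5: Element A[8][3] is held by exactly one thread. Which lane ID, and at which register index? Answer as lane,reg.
1,3

r=8⇒gr=0,Rb=1  c=3⇒th=1,odd=1
L=0*4+1=1  i=1*2+1=3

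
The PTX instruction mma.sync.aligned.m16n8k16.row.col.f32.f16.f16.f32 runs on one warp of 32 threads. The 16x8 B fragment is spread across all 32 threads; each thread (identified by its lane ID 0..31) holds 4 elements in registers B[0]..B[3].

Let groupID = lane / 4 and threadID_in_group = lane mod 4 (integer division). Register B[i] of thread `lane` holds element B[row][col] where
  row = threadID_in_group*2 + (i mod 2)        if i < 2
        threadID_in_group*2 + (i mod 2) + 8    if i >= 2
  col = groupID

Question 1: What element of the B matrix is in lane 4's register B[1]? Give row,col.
1,1

lane 4: gr=1 (4/4), th=0 (4%4)
i=1: r=0*2+1+0=1, c=gr=1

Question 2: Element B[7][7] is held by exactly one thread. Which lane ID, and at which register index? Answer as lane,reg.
31,1

c=7->g=7  r=7->rb=0,t=3,b0=1
L=7*4+3=31  i=0*2+1=1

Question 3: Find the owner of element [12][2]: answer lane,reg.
10,2

c: 2->gid=2  r: 12->r8=1,tid=2,i&1=0
L=2*4+2=10  i=1*2+0=2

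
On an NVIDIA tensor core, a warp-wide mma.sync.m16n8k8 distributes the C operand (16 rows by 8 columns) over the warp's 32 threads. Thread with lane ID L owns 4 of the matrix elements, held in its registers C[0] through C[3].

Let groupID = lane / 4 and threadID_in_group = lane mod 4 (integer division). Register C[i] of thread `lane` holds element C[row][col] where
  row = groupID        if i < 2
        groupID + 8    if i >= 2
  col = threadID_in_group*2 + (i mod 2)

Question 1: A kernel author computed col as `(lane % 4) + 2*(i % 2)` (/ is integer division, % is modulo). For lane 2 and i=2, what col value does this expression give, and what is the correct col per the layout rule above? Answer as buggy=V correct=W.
buggy=2 correct=4

`(lane % 4) + 2*(i % 2)`[2,2]->2
2: gid=0,tid=2
[2] (0+8,2*2+0) = (8,4)
col: 2 vs 4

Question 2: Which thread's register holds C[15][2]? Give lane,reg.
r:15=>grp=7,rB=1  c:2=>tig=1,lo=0
L=7*4+1=29  i=1*2+0=2

29,2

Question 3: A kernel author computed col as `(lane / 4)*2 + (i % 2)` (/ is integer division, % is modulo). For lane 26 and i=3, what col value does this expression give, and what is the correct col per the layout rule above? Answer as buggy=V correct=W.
buggy=13 correct=5

`(lane / 4)*2 + (i % 2)`[26,3]=>13
L=26=>grp=26>>2=6, tig=26&3=2
[3]=>row 6+8=14  col 2·2+1=5
col: 13 vs 5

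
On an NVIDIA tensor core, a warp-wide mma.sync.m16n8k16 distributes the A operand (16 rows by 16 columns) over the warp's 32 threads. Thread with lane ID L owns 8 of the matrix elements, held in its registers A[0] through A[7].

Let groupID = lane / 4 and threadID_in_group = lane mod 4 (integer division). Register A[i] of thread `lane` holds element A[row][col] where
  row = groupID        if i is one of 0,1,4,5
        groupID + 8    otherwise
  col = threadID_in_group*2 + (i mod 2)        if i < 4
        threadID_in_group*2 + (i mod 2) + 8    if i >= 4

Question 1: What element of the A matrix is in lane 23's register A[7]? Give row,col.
13,15

lane 23: gid=5 (23/4), tid=3 (23%4)
i=7: r=5+8=13, c=3*2+1+8=15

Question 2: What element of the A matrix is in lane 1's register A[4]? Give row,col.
0,10

1: gr=0,th=1
[4] (0+0,1*2+0+8) = (0,10)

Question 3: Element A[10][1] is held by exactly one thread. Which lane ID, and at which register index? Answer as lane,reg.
r=10⇒gr=2,Rb=1  c=1⇒Cb=0,th=0,odd=1
L=2*4+0=8  i=0*4+1*2+1=3

8,3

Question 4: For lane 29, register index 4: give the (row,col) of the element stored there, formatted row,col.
L=29⇒gr=29>>2=7, th=29&3=1
[4]⇒row 7+0=7  col 1·2+0+8=10

7,10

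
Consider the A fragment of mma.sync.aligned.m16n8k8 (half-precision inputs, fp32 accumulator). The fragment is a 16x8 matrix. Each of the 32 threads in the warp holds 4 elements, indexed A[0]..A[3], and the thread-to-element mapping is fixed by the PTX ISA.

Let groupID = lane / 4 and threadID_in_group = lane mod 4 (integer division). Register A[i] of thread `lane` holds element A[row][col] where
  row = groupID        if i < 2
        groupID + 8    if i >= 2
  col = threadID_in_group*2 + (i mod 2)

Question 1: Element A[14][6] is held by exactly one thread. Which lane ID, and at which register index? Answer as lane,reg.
r:14=>grp=6,rB=1  c:6=>tig=3,lo=0
L=6*4+3=27  i=1*2+0=2

27,2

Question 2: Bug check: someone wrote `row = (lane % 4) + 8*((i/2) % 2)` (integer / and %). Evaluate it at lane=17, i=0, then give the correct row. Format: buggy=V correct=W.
buggy=1 correct=4

`(lane % 4) + 8*((i/2) % 2)`[17,0]->1
lane 17->17/4=4, 17 mod 4=1
i=0  r:4+0->4  c:2·1+0->2
row: 1 vs 4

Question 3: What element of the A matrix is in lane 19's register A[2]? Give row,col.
12,6

L=19→G=19>>2=4, T=19&3=3
[2]→row 4+8=12  col 3·2+0=6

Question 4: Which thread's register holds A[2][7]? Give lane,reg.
r:2=>grp=2,rB=0  c:7=>tig=3,lo=1
L=2*4+3=11  i=0*2+1=1

11,1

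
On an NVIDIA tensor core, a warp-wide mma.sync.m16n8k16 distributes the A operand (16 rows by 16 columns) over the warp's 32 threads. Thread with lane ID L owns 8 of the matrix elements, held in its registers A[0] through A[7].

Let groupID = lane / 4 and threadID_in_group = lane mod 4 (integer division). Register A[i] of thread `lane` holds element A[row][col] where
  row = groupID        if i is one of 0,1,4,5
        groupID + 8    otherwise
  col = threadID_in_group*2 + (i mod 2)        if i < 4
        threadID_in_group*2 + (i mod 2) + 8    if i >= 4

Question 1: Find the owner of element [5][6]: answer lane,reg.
r: 5->gid=5,r8=0  c: 6->c8=0,tid=3,i&1=0
L=5*4+3=23  i=0*4+0*2+0=0

23,0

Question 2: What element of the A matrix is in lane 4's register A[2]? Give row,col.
9,0

L=4->g=4>>2=1, t=4&3=0
[2]->row 1+8=9  col 0·2+0+0=0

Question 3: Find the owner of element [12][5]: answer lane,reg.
r: 12->gid=4,r8=1  c: 5->c8=0,tid=2,i&1=1
L=4*4+2=18  i=0*4+1*2+1=3

18,3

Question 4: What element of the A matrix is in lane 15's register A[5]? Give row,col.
L=15->gid=15>>2=3, tid=15&3=3
[5]->row 3+0=3  col 3·2+1+8=15

3,15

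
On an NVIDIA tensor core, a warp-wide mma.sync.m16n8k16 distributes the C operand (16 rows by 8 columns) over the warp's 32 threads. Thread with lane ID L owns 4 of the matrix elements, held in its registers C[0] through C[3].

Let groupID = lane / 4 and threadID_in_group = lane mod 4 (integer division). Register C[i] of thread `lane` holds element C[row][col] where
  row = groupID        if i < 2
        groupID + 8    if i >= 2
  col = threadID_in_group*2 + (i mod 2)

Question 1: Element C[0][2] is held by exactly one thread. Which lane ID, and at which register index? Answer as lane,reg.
1,0

r=0->g=0,rb=0  c=2->t=1,b0=0
L=0*4+1=1  i=0*2+0=0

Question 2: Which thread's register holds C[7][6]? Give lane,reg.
31,0

r:7=>grp=7,rB=0  c:6=>tig=3,lo=0
L=7*4+3=31  i=0*2+0=0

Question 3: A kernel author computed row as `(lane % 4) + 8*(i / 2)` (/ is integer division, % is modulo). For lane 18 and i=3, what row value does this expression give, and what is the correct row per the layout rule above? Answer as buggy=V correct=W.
buggy=10 correct=12

`(lane % 4) + 8*(i / 2)`[18,3]=>10
L=18=>grp=18>>2=4, tig=18&3=2
[3]=>row 4+8=12  col 2·2+1=5
row: 10 vs 12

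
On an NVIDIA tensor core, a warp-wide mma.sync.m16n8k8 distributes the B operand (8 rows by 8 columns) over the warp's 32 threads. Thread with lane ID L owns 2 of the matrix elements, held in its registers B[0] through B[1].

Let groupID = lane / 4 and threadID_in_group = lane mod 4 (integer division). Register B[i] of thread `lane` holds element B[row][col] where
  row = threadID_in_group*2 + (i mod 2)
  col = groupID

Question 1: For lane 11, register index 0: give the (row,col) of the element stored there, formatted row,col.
11: gr=2,th=3
[0] (3*2+0,2) = (6,2)

6,2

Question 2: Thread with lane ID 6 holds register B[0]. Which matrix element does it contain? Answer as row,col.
lane 6→6/4=1, 6 mod 4=2
i=0  r:2·2+0→4  c:1

4,1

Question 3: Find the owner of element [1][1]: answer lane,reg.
c=1->g=1  r=1->t=0,b0=1
L=1*4+0=4  i=1=1

4,1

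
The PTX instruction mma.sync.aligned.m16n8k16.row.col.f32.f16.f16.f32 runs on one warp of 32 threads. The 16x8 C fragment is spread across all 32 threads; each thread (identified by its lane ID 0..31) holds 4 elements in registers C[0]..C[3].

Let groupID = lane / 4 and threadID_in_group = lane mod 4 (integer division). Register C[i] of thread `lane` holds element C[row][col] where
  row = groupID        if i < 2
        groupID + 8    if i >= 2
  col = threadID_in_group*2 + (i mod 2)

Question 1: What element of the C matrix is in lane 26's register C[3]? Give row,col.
26: grp=6,tig=2
[3] (6+8,2*2+1) = (14,5)

14,5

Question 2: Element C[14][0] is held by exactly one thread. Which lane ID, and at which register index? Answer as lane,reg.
r=14⇒gr=6,Rb=1  c=0⇒th=0,odd=0
L=6*4+0=24  i=1*2+0=2

24,2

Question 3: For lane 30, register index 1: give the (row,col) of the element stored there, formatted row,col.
30: gid=7,tid=2
[1] (7+0,2*2+1) = (7,5)

7,5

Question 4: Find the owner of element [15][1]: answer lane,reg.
28,3

r=15⇒gr=7,Rb=1  c=1⇒th=0,odd=1
L=7*4+0=28  i=1*2+1=3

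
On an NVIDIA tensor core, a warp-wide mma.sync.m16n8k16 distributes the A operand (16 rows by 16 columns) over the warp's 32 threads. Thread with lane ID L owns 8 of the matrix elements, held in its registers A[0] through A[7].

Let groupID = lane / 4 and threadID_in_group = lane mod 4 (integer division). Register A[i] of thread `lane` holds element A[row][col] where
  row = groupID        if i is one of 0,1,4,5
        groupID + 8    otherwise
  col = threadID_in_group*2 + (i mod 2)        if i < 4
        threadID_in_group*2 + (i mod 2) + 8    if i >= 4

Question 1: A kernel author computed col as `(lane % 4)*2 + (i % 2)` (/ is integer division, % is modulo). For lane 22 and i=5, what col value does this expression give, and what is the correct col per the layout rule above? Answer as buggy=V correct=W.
buggy=5 correct=13

`(lane % 4)*2 + (i % 2)`[22,5]→5
lane 22→22/4=5, 22 mod 4=2
i=5  r:5+0→5  c:2·2+1+8→13
col: 5 vs 13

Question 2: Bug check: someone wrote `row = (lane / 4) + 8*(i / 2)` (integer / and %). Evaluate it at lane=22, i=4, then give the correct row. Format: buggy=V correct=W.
`(lane / 4) + 8*(i / 2)`[22,4]=>21
22: grp=5,tig=2
[4] (5+0,2*2+0+8) = (5,12)
row: 21 vs 5

buggy=21 correct=5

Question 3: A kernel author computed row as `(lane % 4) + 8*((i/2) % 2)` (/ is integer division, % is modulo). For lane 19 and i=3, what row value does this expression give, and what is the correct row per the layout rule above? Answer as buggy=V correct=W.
`(lane % 4) + 8*((i/2) % 2)`[19,3]=>11
lane 19: grp=4 (19/4), tig=3 (19%4)
i=3: r=4+8=12, c=3*2+1+0=7
row: 11 vs 12

buggy=11 correct=12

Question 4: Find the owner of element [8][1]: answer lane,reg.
0,3

r: 8->gid=0,r8=1  c: 1->c8=0,tid=0,i&1=1
L=0*4+0=0  i=0*4+1*2+1=3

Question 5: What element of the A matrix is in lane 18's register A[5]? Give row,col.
4,13

18: gid=4,tid=2
[5] (4+0,2*2+1+8) = (4,13)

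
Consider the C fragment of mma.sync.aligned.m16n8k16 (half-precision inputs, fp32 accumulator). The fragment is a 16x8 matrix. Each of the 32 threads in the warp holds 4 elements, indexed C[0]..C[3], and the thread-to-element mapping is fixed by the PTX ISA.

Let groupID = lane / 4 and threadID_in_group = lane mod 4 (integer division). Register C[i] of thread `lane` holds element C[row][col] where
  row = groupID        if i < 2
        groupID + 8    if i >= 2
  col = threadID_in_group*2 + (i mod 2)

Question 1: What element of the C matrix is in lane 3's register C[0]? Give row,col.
0,6

lane 3: gr=0 (3/4), th=3 (3%4)
i=0: r=0+0=0, c=3*2+0=6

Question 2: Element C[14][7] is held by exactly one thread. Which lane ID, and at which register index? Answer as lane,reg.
27,3

r=14→G=6,rhi=1  c=7→T=3,p=1
L=6*4+3=27  i=1*2+1=3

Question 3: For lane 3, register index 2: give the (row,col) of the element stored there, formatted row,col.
L=3->gid=3>>2=0, tid=3&3=3
[2]->row 0+8=8  col 3·2+0=6

8,6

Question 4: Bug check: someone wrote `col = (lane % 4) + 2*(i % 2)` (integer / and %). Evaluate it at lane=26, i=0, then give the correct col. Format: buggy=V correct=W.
buggy=2 correct=4

`(lane % 4) + 2*(i % 2)`[26,0]->2
lane 26->26/4=6, 26 mod 4=2
i=0  r:6+0->6  c:2·2+0->4
col: 2 vs 4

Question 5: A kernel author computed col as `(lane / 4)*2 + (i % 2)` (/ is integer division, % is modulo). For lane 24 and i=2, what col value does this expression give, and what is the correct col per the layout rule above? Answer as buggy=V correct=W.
`(lane / 4)*2 + (i % 2)`[24,2]->12
lane 24: g=6 (24/4), t=0 (24%4)
i=2: r=6+8=14, c=0*2+0=0
col: 12 vs 0

buggy=12 correct=0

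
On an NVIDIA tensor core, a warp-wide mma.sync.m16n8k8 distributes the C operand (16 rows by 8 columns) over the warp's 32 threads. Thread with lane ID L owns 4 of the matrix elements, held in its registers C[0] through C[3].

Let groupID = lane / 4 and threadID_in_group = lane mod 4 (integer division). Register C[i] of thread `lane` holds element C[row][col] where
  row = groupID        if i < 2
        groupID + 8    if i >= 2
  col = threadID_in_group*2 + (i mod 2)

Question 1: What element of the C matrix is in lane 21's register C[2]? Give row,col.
lane 21->21/4=5, 21 mod 4=1
i=2  r:5+8->13  c:2·1+0->2

13,2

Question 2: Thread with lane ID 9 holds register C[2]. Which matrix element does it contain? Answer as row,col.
L=9=>grp=9>>2=2, tig=9&3=1
[2]=>row 2+8=10  col 1·2+0=2

10,2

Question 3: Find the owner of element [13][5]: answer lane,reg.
22,3

r=13->g=5,rb=1  c=5->t=2,b0=1
L=5*4+2=22  i=1*2+1=3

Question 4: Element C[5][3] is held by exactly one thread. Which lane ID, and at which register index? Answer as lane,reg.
r=5→G=5,rhi=0  c=3→T=1,p=1
L=5*4+1=21  i=0*2+1=1

21,1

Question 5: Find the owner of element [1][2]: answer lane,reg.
r=1⇒gr=1,Rb=0  c=2⇒th=1,odd=0
L=1*4+1=5  i=0*2+0=0

5,0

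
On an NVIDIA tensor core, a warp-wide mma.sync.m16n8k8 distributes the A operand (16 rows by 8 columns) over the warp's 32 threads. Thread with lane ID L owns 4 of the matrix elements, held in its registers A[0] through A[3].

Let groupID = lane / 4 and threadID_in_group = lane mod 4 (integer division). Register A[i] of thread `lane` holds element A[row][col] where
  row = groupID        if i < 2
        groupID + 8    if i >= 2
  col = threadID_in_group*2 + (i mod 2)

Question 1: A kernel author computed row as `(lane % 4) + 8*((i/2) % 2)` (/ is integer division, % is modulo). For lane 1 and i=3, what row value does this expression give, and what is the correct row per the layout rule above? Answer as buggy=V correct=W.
`(lane % 4) + 8*((i/2) % 2)`[1,3]⇒9
lane 1: gr=0 (1/4), th=1 (1%4)
i=3: r=0+8=8, c=1*2+1=3
row: 9 vs 8

buggy=9 correct=8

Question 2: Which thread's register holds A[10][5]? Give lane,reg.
10,3

r: 10->gid=2,r8=1  c: 5->tid=2,i&1=1
L=2*4+2=10  i=1*2+1=3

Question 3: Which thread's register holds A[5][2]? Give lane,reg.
21,0

r=5⇒gr=5,Rb=0  c=2⇒th=1,odd=0
L=5*4+1=21  i=0*2+0=0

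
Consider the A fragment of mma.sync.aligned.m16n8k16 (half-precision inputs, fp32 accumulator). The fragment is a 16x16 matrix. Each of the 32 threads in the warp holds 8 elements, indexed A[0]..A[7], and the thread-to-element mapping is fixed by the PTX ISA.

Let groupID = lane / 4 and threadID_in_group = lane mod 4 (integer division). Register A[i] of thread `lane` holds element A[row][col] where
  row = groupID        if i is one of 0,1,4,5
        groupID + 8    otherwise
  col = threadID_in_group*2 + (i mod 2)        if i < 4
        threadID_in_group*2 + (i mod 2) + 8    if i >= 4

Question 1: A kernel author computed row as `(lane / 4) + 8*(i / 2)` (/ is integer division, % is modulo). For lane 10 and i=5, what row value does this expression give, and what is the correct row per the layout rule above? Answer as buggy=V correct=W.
buggy=18 correct=2

`(lane / 4) + 8*(i / 2)`[10,5]->18
lane 10: gid=2 (10/4), tid=2 (10%4)
i=5: r=2+0=2, c=2*2+1+8=13
row: 18 vs 2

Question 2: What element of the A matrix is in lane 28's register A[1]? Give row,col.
7,1

L=28→G=28>>2=7, T=28&3=0
[1]→row 7+0=7  col 0·2+1+0=1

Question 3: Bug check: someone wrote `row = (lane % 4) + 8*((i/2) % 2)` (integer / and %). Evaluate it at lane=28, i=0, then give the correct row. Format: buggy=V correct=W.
buggy=0 correct=7

`(lane % 4) + 8*((i/2) % 2)`[28,0]→0
lane 28: G=7 (28/4), T=0 (28%4)
i=0: r=7+0=7, c=0*2+0+0=0
row: 0 vs 7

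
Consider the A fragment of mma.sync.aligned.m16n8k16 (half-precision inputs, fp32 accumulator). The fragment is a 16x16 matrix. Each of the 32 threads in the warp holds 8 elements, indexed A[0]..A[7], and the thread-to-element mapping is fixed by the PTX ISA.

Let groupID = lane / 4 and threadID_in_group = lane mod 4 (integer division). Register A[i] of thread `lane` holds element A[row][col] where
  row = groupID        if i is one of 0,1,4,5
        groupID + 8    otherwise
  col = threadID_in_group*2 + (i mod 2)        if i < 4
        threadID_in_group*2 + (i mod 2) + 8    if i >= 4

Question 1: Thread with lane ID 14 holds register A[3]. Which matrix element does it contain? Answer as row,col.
11,5

14: G=3,T=2
[3] (3+8,2*2+1+0) = (11,5)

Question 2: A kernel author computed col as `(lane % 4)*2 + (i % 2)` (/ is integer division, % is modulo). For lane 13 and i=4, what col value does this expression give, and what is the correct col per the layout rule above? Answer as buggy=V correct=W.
buggy=2 correct=10

`(lane % 4)*2 + (i % 2)`[13,4]→2
13: G=3,T=1
[4] (3+0,1*2+0+8) = (3,10)
col: 2 vs 10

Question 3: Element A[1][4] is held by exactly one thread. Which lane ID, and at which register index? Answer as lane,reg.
6,0

r=1→G=1,rhi=0  c=4→chi=0,T=2,p=0
L=1*4+2=6  i=0*4+0*2+0=0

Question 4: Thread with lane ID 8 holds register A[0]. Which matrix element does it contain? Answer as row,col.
lane 8→8/4=2, 8 mod 4=0
i=0  r:2+0→2  c:2·0+0+0→0

2,0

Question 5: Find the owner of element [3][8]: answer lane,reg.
r:3=>grp=3,rB=0  c:8=>cB=1,tig=0,lo=0
L=3*4+0=12  i=1*4+0*2+0=4

12,4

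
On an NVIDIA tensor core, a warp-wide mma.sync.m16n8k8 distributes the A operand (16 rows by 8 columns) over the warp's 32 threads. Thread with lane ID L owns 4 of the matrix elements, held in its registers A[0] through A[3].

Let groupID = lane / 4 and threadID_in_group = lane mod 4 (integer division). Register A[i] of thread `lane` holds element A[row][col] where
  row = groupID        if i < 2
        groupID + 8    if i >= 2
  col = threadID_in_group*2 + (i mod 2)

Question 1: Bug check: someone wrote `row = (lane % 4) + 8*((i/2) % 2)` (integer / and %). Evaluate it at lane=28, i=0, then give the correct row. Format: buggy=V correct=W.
buggy=0 correct=7

`(lane % 4) + 8*((i/2) % 2)`[28,0]->0
lane 28: g=7 (28/4), t=0 (28%4)
i=0: r=7+0=7, c=0*2+0=0
row: 0 vs 7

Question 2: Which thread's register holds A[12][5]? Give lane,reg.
r=12->g=4,rb=1  c=5->t=2,b0=1
L=4*4+2=18  i=1*2+1=3

18,3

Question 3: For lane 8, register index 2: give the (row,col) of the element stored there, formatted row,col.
lane 8: gr=2 (8/4), th=0 (8%4)
i=2: r=2+8=10, c=0*2+0=0

10,0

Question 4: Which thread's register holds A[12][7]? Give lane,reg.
19,3

r:12=>grp=4,rB=1  c:7=>tig=3,lo=1
L=4*4+3=19  i=1*2+1=3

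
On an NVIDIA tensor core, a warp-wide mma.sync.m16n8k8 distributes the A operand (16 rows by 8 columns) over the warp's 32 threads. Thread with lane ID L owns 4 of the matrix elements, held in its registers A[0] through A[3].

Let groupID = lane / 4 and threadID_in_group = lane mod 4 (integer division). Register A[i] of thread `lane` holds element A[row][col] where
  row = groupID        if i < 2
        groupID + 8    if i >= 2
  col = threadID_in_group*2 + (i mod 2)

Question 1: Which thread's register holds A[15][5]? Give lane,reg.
30,3

r: 15->gid=7,r8=1  c: 5->tid=2,i&1=1
L=7*4+2=30  i=1*2+1=3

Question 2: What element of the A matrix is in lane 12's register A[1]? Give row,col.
3,1

lane 12: gr=3 (12/4), th=0 (12%4)
i=1: r=3+0=3, c=0*2+1=1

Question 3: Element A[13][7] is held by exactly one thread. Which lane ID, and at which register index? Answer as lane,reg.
r=13->g=5,rb=1  c=7->t=3,b0=1
L=5*4+3=23  i=1*2+1=3

23,3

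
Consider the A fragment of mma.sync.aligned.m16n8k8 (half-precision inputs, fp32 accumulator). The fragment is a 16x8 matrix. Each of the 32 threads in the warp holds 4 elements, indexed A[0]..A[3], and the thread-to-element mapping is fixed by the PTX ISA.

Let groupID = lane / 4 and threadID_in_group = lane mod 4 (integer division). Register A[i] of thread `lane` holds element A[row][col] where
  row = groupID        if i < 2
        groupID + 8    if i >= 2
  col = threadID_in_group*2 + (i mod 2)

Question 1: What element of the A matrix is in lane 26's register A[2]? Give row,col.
14,4

lane 26: gid=6 (26/4), tid=2 (26%4)
i=2: r=6+8=14, c=2*2+0=4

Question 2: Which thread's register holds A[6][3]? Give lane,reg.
r:6=>grp=6,rB=0  c:3=>tig=1,lo=1
L=6*4+1=25  i=0*2+1=1

25,1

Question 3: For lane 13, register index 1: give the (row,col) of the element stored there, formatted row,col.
3,3

lane 13: g=3 (13/4), t=1 (13%4)
i=1: r=3+0=3, c=1*2+1=3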